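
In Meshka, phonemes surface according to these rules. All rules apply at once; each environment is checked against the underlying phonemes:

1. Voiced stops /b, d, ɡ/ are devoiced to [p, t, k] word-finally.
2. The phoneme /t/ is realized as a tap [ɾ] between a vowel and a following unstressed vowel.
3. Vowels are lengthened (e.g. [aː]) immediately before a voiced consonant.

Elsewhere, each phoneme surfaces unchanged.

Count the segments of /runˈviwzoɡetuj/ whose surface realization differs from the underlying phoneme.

Segments that undergo a rule: /u/ → [uː] (rule 3); /i/ → [iː] (rule 3); /o/ → [oː] (rule 3); /t/ → [ɾ] (rule 2); /u/ → [uː] (rule 3).
All other segments surface unchanged.

5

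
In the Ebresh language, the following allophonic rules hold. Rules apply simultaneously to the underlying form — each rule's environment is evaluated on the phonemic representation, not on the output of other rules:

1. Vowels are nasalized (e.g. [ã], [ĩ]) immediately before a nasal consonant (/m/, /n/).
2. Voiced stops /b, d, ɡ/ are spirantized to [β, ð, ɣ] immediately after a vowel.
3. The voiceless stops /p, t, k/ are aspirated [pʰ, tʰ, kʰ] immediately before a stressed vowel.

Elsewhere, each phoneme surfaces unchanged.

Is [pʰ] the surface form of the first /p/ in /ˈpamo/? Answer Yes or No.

/p/ — word-initial, immediately before a stressed vowel — surfaces as [pʰ] (rule 3).
The actual realization is [pʰ], which matches [pʰ].

Yes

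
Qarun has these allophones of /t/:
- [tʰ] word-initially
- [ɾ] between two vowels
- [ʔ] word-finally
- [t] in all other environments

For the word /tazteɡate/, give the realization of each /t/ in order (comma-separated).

[tʰ], [t], [ɾ]

Occurrence 1 (position 1): word-initially → [tʰ].
Occurrence 2 (position 4): no conditioning environment matches → elsewhere allophone [t].
Occurrence 3 (position 8): between two vowels → [ɾ].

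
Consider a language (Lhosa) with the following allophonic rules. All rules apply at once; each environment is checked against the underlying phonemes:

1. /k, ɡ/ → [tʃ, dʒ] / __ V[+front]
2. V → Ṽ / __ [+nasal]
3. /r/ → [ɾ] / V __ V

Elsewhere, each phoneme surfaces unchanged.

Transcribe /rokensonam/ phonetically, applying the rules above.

[rotʃẽnsõnãm]

/r/ (word-initial): rule 3 targets it, but not between two vowels → unchanged [r].
/o/ (between /r/ and /k/): rule 2 targets it, but not before a nasal consonant → unchanged [o].
/k/ — between /o/ and /e/, before a front vowel — surfaces as [tʃ] (rule 1).
Rule 2 applies to /e/ (between /k/ and /n/: before a nasal consonant) → [ẽ].
Rule 2 applies to /o/ (between /s/ and /n/: before a nasal consonant) → [õ].
/a/ meets the environment for rule 2 (before a nasal consonant) → [ã].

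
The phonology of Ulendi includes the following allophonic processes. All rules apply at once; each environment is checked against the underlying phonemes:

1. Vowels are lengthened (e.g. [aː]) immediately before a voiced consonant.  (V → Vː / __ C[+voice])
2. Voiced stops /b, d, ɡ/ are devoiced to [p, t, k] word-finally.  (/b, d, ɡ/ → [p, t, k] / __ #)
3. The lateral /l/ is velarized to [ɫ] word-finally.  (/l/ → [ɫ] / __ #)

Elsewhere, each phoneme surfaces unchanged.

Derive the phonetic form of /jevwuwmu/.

/j/ — not in any rule's target class → [j].
/e/ (between /j/ and /v/): before a voiced consonant, so rule 1 applies → [eː].
/v/ — not in any rule's target class → [v].
/w/ (between /v/ and /u/): no rule targets it → [w].
/u/ meets the environment for rule 1 (before a voiced consonant) → [uː].
/w/ (between /u/ and /m/): no rule targets it → [w].
/m/ stays [m].
/u/ — word-final; rule 1 does not apply here → [u].

[jeːvwuːwmu]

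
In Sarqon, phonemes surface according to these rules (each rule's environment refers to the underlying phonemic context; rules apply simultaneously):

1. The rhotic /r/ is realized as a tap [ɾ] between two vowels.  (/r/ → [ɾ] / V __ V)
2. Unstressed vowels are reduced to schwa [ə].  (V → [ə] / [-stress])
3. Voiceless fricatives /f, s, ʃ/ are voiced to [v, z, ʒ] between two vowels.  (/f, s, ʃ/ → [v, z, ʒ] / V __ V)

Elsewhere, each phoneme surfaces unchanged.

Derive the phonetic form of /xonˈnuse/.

[xənˈnuzə]

/x/ stays [x].
/o/ (between /x/ and /n/) occurs in an unstressed syllable → [ə] by rule 2.
/n/ (between /o/ and /n/): no rule targets it → [n].
/n/ — not in any rule's target class → [n].
/u/ (between /n/ and /s/) is in the target of rule 2 but the environment (in an unstressed syllable) is not met → [u].
/s/ (between /u/ and /e/): between two vowels, so rule 3 applies → [z].
Rule 2 applies to /e/ (word-final: in an unstressed syllable) → [ə].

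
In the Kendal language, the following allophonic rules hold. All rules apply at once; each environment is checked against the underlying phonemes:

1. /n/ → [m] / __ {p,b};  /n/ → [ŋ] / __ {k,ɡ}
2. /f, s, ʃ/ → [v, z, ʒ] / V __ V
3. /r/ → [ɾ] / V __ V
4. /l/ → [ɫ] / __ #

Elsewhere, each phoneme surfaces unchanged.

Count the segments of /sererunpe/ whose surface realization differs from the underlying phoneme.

3

Segments that undergo a rule: /r/ → [ɾ] (rule 3); /r/ → [ɾ] (rule 3); /n/ → [m] (rule 1).
All other segments surface unchanged.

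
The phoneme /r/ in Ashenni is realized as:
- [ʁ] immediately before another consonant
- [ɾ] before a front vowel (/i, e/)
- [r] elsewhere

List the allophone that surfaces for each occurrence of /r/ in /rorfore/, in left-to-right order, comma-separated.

[r], [ʁ], [ɾ]

Occurrence 1 (position 1): no conditioning environment matches → elsewhere allophone [r].
Occurrence 2 (position 3): immediately before another consonant → [ʁ].
Occurrence 3 (position 6): before a front vowel (/i, e/) → [ɾ].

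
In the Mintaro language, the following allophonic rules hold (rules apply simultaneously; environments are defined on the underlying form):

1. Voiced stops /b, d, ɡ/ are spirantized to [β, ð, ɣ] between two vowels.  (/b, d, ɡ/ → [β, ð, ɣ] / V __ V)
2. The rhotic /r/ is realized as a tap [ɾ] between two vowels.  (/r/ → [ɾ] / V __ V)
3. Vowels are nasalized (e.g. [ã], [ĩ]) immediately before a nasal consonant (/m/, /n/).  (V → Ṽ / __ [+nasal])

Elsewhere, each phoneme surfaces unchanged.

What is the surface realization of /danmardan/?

[dãnmardãn]

/d/ — word-initial; rule 1 does not apply here → [d].
/a/ — between /d/ and /n/, before a nasal consonant — surfaces as [ã] (rule 3).
/n/ — not in any rule's target class → [n].
/m/ stays [m].
/a/ (between /m/ and /r/): rule 3 targets it, but not before a nasal consonant → unchanged [a].
/r/ (between /a/ and /d/): rule 2 targets it, but not between two vowels → unchanged [r].
/d/ — between /r/ and /a/; rule 1 does not apply here → [d].
Rule 3 applies to /a/ (between /d/ and /n/: before a nasal consonant) → [ã].
/n/ (word-final) is unaffected → [n].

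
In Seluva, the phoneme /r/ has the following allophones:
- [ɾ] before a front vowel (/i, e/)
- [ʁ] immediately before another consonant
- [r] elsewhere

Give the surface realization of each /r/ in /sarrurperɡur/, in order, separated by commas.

Occurrence 1 (position 3): immediately before another consonant → [ʁ].
Occurrence 2 (position 4): no conditioning environment matches → elsewhere allophone [r].
Occurrence 3 (position 6): immediately before another consonant → [ʁ].
Occurrence 4 (position 9): immediately before another consonant → [ʁ].
Occurrence 5 (position 12): no conditioning environment matches → elsewhere allophone [r].

[ʁ], [r], [ʁ], [ʁ], [r]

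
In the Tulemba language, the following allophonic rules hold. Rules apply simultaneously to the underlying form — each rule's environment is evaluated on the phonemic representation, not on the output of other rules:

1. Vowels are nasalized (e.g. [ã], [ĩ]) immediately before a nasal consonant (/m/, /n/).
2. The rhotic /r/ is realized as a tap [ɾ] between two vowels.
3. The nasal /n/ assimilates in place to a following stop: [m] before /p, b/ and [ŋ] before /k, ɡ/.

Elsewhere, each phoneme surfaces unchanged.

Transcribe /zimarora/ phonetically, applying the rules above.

[zĩmaɾoɾa]

/z/ (word-initial): no rule targets it → [z].
/i/ (between /z/ and /m/) occurs before a nasal consonant → [ĩ] by rule 1.
/m/ — not in any rule's target class → [m].
/a/ (between /m/ and /r/): rule 1 targets it, but not before a nasal consonant → unchanged [a].
/r/ (between /a/ and /o/): between two vowels, so rule 2 applies → [ɾ].
/o/ (between /r/ and /r/) fails the environment for rule 1, so it stays [o].
Rule 2 applies to /r/ (between /o/ and /a/: between two vowels) → [ɾ].
/a/ (word-final) fails the environment for rule 1, so it stays [a].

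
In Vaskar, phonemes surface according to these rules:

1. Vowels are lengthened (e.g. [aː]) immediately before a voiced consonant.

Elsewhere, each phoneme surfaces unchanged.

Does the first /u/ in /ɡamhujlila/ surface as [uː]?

/u/ (between /h/ and /j/) occurs before a voiced consonant → [uː] by rule 1.
The actual realization is [uː], which matches [uː].

Yes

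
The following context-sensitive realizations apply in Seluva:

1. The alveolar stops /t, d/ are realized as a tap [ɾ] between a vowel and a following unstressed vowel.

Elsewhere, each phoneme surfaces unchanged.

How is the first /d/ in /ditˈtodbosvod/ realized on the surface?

[d]

/d/ (word-initial) fails the environment for rule 1, so it stays [d].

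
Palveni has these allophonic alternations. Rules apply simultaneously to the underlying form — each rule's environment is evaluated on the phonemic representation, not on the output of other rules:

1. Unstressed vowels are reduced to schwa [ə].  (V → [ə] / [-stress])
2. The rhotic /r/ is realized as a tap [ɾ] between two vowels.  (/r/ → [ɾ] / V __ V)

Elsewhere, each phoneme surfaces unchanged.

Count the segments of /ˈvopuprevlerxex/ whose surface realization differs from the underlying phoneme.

4

Segments that undergo a rule: /u/ → [ə] (rule 1); /e/ → [ə] (rule 1); /e/ → [ə] (rule 1); /e/ → [ə] (rule 1).
All other segments surface unchanged.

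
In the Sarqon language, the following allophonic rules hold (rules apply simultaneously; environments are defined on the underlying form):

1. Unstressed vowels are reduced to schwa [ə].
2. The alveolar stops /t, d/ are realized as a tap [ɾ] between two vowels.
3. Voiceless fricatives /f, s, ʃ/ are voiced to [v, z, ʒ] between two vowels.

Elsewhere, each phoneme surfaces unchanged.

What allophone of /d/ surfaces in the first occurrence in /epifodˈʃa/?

[d]

/d/ (between /o/ and /ʃ/) is in the target of rule 2 but the environment (between two vowels) is not met → [d].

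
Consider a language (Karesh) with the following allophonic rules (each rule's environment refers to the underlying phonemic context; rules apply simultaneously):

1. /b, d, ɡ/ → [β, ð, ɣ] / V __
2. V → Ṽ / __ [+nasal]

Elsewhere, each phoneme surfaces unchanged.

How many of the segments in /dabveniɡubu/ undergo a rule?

4

Segments that undergo a rule: /b/ → [β] (rule 1); /e/ → [ẽ] (rule 2); /ɡ/ → [ɣ] (rule 1); /b/ → [β] (rule 1).
All other segments surface unchanged.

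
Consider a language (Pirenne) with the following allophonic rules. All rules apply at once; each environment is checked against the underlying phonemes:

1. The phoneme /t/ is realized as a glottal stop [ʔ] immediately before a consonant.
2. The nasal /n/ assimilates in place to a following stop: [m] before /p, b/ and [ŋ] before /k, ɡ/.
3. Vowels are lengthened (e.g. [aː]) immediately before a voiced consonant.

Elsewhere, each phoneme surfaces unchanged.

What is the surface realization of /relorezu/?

[reːloːreːzu]

/r/ stays [r].
/e/ (between /r/ and /l/): before a voiced consonant, so rule 3 applies → [eː].
/l/ (between /e/ and /o/): no rule targets it → [l].
/o/ (between /l/ and /r/): before a voiced consonant, so rule 3 applies → [oː].
/r/ stays [r].
/e/ — between /r/ and /z/, before a voiced consonant — surfaces as [eː] (rule 3).
/z/ (between /e/ and /u/): no rule targets it → [z].
/u/ (word-final) fails the environment for rule 3, so it stays [u].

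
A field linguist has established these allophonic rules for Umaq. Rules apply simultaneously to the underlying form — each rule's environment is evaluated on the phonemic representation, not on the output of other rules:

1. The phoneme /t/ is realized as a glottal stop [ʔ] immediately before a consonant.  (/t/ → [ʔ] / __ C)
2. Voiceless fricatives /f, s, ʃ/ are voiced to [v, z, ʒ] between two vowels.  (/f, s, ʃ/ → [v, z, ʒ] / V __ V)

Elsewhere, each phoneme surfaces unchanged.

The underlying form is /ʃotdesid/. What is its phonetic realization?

[ʃoʔdezid]

/ʃ/ (word-initial) fails the environment for rule 2, so it stays [ʃ].
/o/ (between /ʃ/ and /t/) is unaffected → [o].
/t/ — between /o/ and /d/, immediately before a consonant — surfaces as [ʔ] (rule 1).
/d/ — not in any rule's target class → [d].
/e/ — not in any rule's target class → [e].
/s/ — between /e/ and /i/, between two vowels — surfaces as [z] (rule 2).
/i/ (between /s/ and /d/): no rule targets it → [i].
/d/ — not in any rule's target class → [d].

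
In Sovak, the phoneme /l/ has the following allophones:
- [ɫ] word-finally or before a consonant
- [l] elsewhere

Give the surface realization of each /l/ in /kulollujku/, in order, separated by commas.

[l], [ɫ], [l]

Occurrence 1 (position 3): no conditioning environment matches → elsewhere allophone [l].
Occurrence 2 (position 5): word-finally or before a consonant → [ɫ].
Occurrence 3 (position 6): no conditioning environment matches → elsewhere allophone [l].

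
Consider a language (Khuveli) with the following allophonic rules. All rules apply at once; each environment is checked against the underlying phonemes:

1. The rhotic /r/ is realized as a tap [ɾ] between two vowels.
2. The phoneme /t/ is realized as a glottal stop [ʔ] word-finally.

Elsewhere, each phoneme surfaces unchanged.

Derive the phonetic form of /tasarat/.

[tasaɾaʔ]

/t/ (word-initial) is in the target of rule 2 but the environment (word-finally) is not met → [t].
/a/ stays [a].
/s/ stays [s].
/a/ (between /s/ and /r/) is unaffected → [a].
Rule 1 applies to /r/ (between /a/ and /a/: between two vowels) → [ɾ].
/a/ stays [a].
Rule 2 applies to /t/ (word-final: word-finally) → [ʔ].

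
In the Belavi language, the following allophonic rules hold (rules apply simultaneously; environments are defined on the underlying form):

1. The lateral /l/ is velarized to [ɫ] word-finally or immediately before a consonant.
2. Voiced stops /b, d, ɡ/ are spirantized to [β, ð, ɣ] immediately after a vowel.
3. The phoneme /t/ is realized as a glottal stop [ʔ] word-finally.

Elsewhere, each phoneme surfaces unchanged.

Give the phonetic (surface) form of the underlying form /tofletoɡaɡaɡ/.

/t/ (word-initial) fails the environment for rule 3, so it stays [t].
/o/ — not in any rule's target class → [o].
/f/ (between /o/ and /l/): no rule targets it → [f].
/l/ (between /f/ and /e/): rule 1 targets it, but not word-finally or immediately before a consonant → unchanged [l].
/e/ — not in any rule's target class → [e].
/t/ (between /e/ and /o/) is in the target of rule 3 but the environment (word-finally) is not met → [t].
/o/ — not in any rule's target class → [o].
/ɡ/ (between /o/ and /a/): immediately after a vowel, so rule 2 applies → [ɣ].
/a/ (between /ɡ/ and /ɡ/): no rule targets it → [a].
Rule 2 applies to /ɡ/ (between /a/ and /a/: immediately after a vowel) → [ɣ].
/a/ stays [a].
/ɡ/ meets the environment for rule 2 (immediately after a vowel) → [ɣ].

[tofletoɣaɣaɣ]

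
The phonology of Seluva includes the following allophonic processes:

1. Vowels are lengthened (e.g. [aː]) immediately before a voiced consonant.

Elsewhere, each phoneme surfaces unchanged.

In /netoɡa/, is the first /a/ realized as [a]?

/a/ (word-final) is in the target of rule 1 but the environment (before a voiced consonant) is not met → [a].
The actual realization is [a], which matches [a].

Yes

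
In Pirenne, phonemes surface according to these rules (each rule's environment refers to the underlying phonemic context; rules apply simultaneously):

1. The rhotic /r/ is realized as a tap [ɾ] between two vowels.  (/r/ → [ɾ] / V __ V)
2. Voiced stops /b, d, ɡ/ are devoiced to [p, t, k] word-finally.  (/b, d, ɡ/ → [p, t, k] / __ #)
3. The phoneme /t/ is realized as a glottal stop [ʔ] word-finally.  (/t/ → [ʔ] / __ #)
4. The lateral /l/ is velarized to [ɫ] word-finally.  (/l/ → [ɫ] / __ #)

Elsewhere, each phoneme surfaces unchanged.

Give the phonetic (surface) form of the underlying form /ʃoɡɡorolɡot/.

[ʃoɡɡoɾolɡoʔ]

/ɡ/ — between /o/ and /ɡ/; rule 2 does not apply here → [ɡ].
/ɡ/ — between /ɡ/ and /o/; rule 2 does not apply here → [ɡ].
/r/ meets the environment for rule 1 (between two vowels) → [ɾ].
/l/ (between /o/ and /ɡ/): rule 4 targets it, but not word-finally → unchanged [l].
/ɡ/ (between /l/ and /o/) is in the target of rule 2 but the environment (word-finally) is not met → [ɡ].
Rule 3 applies to /t/ (word-final: word-finally) → [ʔ].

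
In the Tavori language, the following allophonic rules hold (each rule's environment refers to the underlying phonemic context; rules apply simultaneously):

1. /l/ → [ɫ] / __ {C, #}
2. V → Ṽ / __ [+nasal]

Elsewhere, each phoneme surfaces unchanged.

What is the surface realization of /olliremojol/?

/o/ (word-initial): rule 2 targets it, but not before a nasal consonant → unchanged [o].
/l/ — between /o/ and /l/, word-finally or immediately before a consonant — surfaces as [ɫ] (rule 1).
/l/ — between /l/ and /i/; rule 1 does not apply here → [l].
/i/ (between /l/ and /r/): rule 2 targets it, but not before a nasal consonant → unchanged [i].
/r/ (between /i/ and /e/) is unaffected → [r].
Rule 2 applies to /e/ (between /r/ and /m/: before a nasal consonant) → [ẽ].
/m/ stays [m].
/o/ (between /m/ and /j/): rule 2 targets it, but not before a nasal consonant → unchanged [o].
/j/ (between /o/ and /o/): no rule targets it → [j].
/o/ (between /j/ and /l/) is in the target of rule 2 but the environment (before a nasal consonant) is not met → [o].
/l/ (word-final): word-finally or immediately before a consonant, so rule 1 applies → [ɫ].

[oɫlirẽmojoɫ]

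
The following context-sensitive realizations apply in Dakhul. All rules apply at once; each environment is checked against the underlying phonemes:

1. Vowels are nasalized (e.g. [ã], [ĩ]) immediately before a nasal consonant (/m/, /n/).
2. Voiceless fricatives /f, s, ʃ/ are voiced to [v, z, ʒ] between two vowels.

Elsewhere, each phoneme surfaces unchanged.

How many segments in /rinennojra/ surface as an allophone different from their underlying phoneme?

2

Segments that undergo a rule: /i/ → [ĩ] (rule 1); /e/ → [ẽ] (rule 1).
All other segments surface unchanged.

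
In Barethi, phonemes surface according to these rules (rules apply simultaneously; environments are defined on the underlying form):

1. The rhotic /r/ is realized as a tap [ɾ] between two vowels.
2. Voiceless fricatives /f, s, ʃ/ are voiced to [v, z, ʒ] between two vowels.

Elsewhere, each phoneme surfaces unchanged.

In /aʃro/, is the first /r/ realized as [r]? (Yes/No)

Yes

/r/ (between /ʃ/ and /o/) is in the target of rule 1 but the environment (between two vowels) is not met → [r].
The actual realization is [r], which matches [r].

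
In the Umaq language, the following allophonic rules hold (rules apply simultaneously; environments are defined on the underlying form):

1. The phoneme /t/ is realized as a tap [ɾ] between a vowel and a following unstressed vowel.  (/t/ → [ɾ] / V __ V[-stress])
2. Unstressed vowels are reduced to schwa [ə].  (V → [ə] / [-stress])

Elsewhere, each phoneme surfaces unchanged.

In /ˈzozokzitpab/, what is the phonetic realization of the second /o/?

/o/ (between /z/ and /k/) occurs in an unstressed syllable → [ə] by rule 2.

[ə]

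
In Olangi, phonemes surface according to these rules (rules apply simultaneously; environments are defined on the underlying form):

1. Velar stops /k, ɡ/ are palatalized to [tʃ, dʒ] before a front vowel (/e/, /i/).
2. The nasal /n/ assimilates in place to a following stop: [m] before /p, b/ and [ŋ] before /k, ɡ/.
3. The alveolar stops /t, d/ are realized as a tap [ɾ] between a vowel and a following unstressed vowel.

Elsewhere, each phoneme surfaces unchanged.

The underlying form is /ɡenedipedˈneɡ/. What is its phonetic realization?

[dʒeneɾipedˈneɡ]

/ɡ/ (word-initial): before a front vowel, so rule 1 applies → [dʒ].
/e/ (between /ɡ/ and /n/): no rule targets it → [e].
/n/ (between /e/ and /e/) is in the target of rule 2 but the environment (before a labial or velar stop) is not met → [n].
/e/ (between /n/ and /d/): no rule targets it → [e].
/d/ (between /e/ and /i/) occurs between a vowel and a following unstressed vowel → [ɾ] by rule 3.
/i/ stays [i].
/p/ (between /i/ and /e/): no rule targets it → [p].
/e/ — not in any rule's target class → [e].
/d/ — between /e/ and /n/; rule 3 does not apply here → [d].
/n/ — between /d/ and /e/; rule 2 does not apply here → [n].
/e/ — not in any rule's target class → [e].
/ɡ/ — word-final; rule 1 does not apply here → [ɡ].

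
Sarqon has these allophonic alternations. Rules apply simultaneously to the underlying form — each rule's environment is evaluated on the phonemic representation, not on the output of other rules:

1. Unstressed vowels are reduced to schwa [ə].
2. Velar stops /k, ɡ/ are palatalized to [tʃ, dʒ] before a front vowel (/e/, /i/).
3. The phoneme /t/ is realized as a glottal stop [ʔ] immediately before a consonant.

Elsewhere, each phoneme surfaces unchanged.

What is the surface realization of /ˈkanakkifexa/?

/k/ (word-initial): rule 2 targets it, but not before a front vowel → unchanged [k].
/a/ — between /k/ and /n/; rule 1 does not apply here → [a].
/a/ meets the environment for rule 1 (in an unstressed syllable) → [ə].
/k/ (between /a/ and /k/) fails the environment for rule 2, so it stays [k].
Rule 2 applies to /k/ (between /k/ and /i/: before a front vowel) → [tʃ].
/i/ meets the environment for rule 1 (in an unstressed syllable) → [ə].
/e/ — between /f/ and /x/, in an unstressed syllable — surfaces as [ə] (rule 1).
/a/ (word-final): in an unstressed syllable, so rule 1 applies → [ə].

[ˈkanəktʃəfəxə]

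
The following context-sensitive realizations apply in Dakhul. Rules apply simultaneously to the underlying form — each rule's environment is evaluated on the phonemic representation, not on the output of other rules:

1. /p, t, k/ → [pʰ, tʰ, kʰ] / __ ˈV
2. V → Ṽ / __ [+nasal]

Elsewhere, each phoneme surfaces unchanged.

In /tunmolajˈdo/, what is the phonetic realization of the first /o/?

/o/ (between /m/ and /l/): rule 2 targets it, but not before a nasal consonant → unchanged [o].

[o]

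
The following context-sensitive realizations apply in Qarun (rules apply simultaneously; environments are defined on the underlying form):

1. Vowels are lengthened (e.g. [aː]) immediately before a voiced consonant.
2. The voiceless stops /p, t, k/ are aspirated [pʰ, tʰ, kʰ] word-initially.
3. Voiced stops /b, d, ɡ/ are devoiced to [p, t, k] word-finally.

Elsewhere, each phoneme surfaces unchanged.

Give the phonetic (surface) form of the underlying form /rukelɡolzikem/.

[rukeːlɡoːlzikeːm]

/r/ (word-initial) is unaffected → [r].
/u/ — between /r/ and /k/; rule 1 does not apply here → [u].
/k/ (between /u/ and /e/) is in the target of rule 2 but the environment (word-initially) is not met → [k].
/e/ — between /k/ and /l/, before a voiced consonant — surfaces as [eː] (rule 1).
/l/ — not in any rule's target class → [l].
/ɡ/ (between /l/ and /o/) is in the target of rule 3 but the environment (word-finally) is not met → [ɡ].
Rule 1 applies to /o/ (between /ɡ/ and /l/: before a voiced consonant) → [oː].
/l/ stays [l].
/z/ stays [z].
/i/ — between /z/ and /k/; rule 1 does not apply here → [i].
/k/ (between /i/ and /e/): rule 2 targets it, but not word-initially → unchanged [k].
/e/ (between /k/ and /m/): before a voiced consonant, so rule 1 applies → [eː].
/m/ stays [m].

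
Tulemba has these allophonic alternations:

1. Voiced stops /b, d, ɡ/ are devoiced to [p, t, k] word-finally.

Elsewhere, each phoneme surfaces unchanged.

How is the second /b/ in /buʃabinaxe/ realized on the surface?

[b]

/b/ (between /a/ and /i/) fails the environment for rule 1, so it stays [b].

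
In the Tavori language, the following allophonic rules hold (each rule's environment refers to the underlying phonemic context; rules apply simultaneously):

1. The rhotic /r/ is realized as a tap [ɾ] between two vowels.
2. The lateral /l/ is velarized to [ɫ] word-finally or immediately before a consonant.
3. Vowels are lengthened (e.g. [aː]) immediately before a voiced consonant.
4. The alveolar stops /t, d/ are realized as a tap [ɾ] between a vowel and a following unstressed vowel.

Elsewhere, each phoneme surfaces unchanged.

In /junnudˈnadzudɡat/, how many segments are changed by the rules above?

Segments that undergo a rule: /u/ → [uː] (rule 3); /u/ → [uː] (rule 3); /a/ → [aː] (rule 3); /u/ → [uː] (rule 3).
All other segments surface unchanged.

4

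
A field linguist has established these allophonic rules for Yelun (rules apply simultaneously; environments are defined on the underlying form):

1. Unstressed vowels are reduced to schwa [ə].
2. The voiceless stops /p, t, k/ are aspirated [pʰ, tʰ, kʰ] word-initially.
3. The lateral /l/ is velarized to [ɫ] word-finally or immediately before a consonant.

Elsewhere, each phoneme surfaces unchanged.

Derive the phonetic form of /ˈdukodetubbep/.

/d/ (word-initial): no rule targets it → [d].
/u/ (between /d/ and /k/) is in the target of rule 1 but the environment (in an unstressed syllable) is not met → [u].
/k/ (between /u/ and /o/) is in the target of rule 2 but the environment (word-initially) is not met → [k].
/o/ (between /k/ and /d/): in an unstressed syllable, so rule 1 applies → [ə].
/d/ stays [d].
/e/ (between /d/ and /t/) occurs in an unstressed syllable → [ə] by rule 1.
/t/ (between /e/ and /u/) is in the target of rule 2 but the environment (word-initially) is not met → [t].
/u/ (between /t/ and /b/) occurs in an unstressed syllable → [ə] by rule 1.
/b/ (between /u/ and /b/): no rule targets it → [b].
/b/ — not in any rule's target class → [b].
/e/ (between /b/ and /p/) occurs in an unstressed syllable → [ə] by rule 1.
/p/ — word-final; rule 2 does not apply here → [p].

[ˈdukədətəbbəp]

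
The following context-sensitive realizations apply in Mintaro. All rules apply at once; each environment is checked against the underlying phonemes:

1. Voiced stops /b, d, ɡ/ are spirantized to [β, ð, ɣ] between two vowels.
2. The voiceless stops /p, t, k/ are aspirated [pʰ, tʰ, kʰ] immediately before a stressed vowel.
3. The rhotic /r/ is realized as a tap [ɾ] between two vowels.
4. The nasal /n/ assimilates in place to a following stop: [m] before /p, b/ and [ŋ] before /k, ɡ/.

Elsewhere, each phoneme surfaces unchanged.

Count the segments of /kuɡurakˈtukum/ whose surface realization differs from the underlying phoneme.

Segments that undergo a rule: /ɡ/ → [ɣ] (rule 1); /r/ → [ɾ] (rule 3); /t/ → [tʰ] (rule 2).
All other segments surface unchanged.

3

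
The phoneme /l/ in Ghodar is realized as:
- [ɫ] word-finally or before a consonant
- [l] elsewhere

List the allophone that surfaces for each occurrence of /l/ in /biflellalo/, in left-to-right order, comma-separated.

Occurrence 1 (position 4): no conditioning environment matches → elsewhere allophone [l].
Occurrence 2 (position 6): word-finally or before a consonant → [ɫ].
Occurrence 3 (position 7): no conditioning environment matches → elsewhere allophone [l].
Occurrence 4 (position 9): no conditioning environment matches → elsewhere allophone [l].

[l], [ɫ], [l], [l]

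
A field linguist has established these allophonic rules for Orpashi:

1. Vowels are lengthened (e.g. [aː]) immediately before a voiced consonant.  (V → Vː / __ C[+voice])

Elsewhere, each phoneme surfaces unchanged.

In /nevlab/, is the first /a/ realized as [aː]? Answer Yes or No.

Yes

/a/ (between /l/ and /b/) occurs before a voiced consonant → [aː] by rule 1.
The actual realization is [aː], which matches [aː].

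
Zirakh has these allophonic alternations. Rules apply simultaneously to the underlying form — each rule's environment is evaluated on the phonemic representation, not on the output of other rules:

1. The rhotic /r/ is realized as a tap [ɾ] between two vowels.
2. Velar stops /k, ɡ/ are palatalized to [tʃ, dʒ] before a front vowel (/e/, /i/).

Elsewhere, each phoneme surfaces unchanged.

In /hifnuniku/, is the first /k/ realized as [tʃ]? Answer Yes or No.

/k/ — between /i/ and /u/; rule 2 does not apply here → [k].
The actual realization is [k], not [tʃ].

No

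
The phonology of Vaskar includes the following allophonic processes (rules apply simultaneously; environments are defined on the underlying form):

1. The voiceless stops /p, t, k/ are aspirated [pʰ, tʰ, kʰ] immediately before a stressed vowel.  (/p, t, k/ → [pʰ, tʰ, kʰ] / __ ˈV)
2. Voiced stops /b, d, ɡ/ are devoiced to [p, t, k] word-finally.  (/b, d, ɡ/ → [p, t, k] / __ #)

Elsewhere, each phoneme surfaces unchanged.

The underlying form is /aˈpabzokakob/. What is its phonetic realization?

/p/ meets the environment for rule 1 (immediately before a stressed vowel) → [pʰ].
/b/ — between /a/ and /z/; rule 2 does not apply here → [b].
/k/ — between /o/ and /a/; rule 1 does not apply here → [k].
/k/ (between /a/ and /o/) fails the environment for rule 1, so it stays [k].
/b/ meets the environment for rule 2 (word-finally) → [p].

[aˈpʰabzokakop]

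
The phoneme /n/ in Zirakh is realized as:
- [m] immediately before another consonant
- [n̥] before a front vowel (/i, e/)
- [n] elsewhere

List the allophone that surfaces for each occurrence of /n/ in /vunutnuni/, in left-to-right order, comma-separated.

Occurrence 1 (position 3): no conditioning environment matches → elsewhere allophone [n].
Occurrence 2 (position 6): no conditioning environment matches → elsewhere allophone [n].
Occurrence 3 (position 8): before a front vowel (/i, e/) → [n̥].

[n], [n], [n̥]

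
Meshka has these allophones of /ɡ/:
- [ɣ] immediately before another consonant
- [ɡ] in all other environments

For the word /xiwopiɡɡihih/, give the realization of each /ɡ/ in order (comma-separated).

Occurrence 1 (position 7): immediately before another consonant → [ɣ].
Occurrence 2 (position 8): no conditioning environment matches → elsewhere allophone [ɡ].

[ɣ], [ɡ]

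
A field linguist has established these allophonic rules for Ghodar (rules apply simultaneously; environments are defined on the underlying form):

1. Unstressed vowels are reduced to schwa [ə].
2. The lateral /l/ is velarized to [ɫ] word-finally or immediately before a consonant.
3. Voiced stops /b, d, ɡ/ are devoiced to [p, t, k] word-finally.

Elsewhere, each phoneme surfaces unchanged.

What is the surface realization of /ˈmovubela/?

/m/ (word-initial) is unaffected → [m].
/o/ — between /m/ and /v/; rule 1 does not apply here → [o].
/v/ — not in any rule's target class → [v].
/u/ — between /v/ and /b/, in an unstressed syllable — surfaces as [ə] (rule 1).
/b/ — between /u/ and /e/; rule 3 does not apply here → [b].
/e/ — between /b/ and /l/, in an unstressed syllable — surfaces as [ə] (rule 1).
/l/ (between /e/ and /a/) fails the environment for rule 2, so it stays [l].
/a/ meets the environment for rule 1 (in an unstressed syllable) → [ə].

[ˈmovəbələ]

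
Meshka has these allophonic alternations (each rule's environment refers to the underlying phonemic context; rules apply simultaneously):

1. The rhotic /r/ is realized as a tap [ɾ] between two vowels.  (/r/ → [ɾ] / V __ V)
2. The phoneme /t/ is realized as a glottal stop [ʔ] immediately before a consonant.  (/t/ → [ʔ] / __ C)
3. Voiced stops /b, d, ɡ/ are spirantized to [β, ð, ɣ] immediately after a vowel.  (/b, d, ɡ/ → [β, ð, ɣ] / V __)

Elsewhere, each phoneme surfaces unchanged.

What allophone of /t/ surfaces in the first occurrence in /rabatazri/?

[t]

/t/ (between /a/ and /a/) fails the environment for rule 2, so it stays [t].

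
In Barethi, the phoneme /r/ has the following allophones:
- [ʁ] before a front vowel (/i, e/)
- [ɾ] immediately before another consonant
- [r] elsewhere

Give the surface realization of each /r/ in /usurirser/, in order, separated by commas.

[ʁ], [ɾ], [r]

Occurrence 1 (position 4): before a front vowel (/i, e/) → [ʁ].
Occurrence 2 (position 6): immediately before another consonant → [ɾ].
Occurrence 3 (position 9): no conditioning environment matches → elsewhere allophone [r].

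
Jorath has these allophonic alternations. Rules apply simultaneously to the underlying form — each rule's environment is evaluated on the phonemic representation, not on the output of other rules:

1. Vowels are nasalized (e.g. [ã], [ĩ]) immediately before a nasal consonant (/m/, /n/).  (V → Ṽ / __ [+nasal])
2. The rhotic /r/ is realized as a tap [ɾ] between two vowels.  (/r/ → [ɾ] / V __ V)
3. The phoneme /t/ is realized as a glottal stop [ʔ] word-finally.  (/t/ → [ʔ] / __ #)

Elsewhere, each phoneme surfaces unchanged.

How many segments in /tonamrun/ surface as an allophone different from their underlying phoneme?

3

Segments that undergo a rule: /o/ → [õ] (rule 1); /a/ → [ã] (rule 1); /u/ → [ũ] (rule 1).
All other segments surface unchanged.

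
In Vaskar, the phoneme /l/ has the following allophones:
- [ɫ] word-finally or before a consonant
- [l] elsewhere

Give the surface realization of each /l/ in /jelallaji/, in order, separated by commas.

[l], [ɫ], [l]

Occurrence 1 (position 3): no conditioning environment matches → elsewhere allophone [l].
Occurrence 2 (position 5): word-finally or before a consonant → [ɫ].
Occurrence 3 (position 6): no conditioning environment matches → elsewhere allophone [l].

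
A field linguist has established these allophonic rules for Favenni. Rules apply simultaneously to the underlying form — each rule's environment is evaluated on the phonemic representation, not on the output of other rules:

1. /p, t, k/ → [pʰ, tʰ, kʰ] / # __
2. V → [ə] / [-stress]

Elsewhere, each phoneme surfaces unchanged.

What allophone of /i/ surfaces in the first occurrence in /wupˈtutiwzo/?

/i/ meets the environment for rule 2 (in an unstressed syllable) → [ə].

[ə]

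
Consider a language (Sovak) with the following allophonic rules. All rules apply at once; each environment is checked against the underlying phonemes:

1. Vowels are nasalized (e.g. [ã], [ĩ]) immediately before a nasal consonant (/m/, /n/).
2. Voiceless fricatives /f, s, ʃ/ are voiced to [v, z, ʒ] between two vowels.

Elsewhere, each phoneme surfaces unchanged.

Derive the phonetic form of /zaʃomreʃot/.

[zaʒõmreʒot]

/z/ (word-initial) is unaffected → [z].
/a/ (between /z/ and /ʃ/) fails the environment for rule 1, so it stays [a].
/ʃ/ meets the environment for rule 2 (between two vowels) → [ʒ].
/o/ meets the environment for rule 1 (before a nasal consonant) → [õ].
/m/ (between /o/ and /r/): no rule targets it → [m].
/r/ — not in any rule's target class → [r].
/e/ (between /r/ and /ʃ/) fails the environment for rule 1, so it stays [e].
/ʃ/ (between /e/ and /o/): between two vowels, so rule 2 applies → [ʒ].
/o/ (between /ʃ/ and /t/) fails the environment for rule 1, so it stays [o].
/t/ stays [t].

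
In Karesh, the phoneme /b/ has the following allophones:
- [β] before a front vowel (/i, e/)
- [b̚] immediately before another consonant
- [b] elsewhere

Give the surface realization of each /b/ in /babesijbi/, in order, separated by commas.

[b], [β], [β]

Occurrence 1 (position 1): no conditioning environment matches → elsewhere allophone [b].
Occurrence 2 (position 3): before a front vowel (/i, e/) → [β].
Occurrence 3 (position 8): before a front vowel (/i, e/) → [β].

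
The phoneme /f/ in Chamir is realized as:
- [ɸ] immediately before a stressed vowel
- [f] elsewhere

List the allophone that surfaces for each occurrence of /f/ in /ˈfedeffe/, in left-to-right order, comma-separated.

Occurrence 1 (position 1): immediately before a stressed vowel → [ɸ].
Occurrence 2 (position 5): no conditioning environment matches → elsewhere allophone [f].
Occurrence 3 (position 6): no conditioning environment matches → elsewhere allophone [f].

[ɸ], [f], [f]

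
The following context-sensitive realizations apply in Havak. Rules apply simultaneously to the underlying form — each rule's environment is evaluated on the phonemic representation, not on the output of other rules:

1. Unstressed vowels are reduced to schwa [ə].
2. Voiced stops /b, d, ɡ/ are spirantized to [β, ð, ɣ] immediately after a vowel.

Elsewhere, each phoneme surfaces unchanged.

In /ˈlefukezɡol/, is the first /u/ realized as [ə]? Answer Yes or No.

/u/ (between /f/ and /k/): in an unstressed syllable, so rule 1 applies → [ə].
The actual realization is [ə], which matches [ə].

Yes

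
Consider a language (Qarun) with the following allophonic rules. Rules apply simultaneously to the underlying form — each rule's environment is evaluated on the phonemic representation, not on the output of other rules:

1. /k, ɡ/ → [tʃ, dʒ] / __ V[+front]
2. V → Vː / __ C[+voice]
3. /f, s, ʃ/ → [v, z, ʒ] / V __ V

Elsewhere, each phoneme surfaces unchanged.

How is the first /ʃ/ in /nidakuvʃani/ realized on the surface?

[ʃ]

/ʃ/ (between /v/ and /a/) fails the environment for rule 3, so it stays [ʃ].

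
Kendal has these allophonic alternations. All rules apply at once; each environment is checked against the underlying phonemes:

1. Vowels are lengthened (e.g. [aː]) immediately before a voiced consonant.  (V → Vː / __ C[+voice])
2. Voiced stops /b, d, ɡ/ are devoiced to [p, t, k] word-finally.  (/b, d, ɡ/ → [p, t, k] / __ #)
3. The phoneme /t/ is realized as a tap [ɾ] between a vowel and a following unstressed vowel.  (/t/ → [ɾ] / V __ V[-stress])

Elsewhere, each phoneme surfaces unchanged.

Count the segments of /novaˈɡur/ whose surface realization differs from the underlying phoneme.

3

Segments that undergo a rule: /o/ → [oː] (rule 1); /a/ → [aː] (rule 1); /u/ → [uː] (rule 1).
All other segments surface unchanged.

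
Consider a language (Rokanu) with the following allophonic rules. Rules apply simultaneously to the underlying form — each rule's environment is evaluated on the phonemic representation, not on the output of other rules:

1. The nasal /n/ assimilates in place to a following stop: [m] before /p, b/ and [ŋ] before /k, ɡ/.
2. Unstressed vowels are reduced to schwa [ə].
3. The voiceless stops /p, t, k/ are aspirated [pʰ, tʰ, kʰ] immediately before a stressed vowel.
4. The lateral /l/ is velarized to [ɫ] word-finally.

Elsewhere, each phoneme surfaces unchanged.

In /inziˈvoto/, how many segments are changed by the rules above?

Segments that undergo a rule: /i/ → [ə] (rule 2); /i/ → [ə] (rule 2); /o/ → [ə] (rule 2).
All other segments surface unchanged.

3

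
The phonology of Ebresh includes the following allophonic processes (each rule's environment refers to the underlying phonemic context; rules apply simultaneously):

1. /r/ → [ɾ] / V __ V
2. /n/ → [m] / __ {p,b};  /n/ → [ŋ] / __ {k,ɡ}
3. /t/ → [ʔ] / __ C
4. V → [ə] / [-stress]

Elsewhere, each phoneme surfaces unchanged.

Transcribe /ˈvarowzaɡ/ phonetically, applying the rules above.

[ˈvaɾəwzəɡ]

/v/ (word-initial) is unaffected → [v].
/a/ (between /v/ and /r/): rule 4 targets it, but not in an unstressed syllable → unchanged [a].
/r/ meets the environment for rule 1 (between two vowels) → [ɾ].
/o/ (between /r/ and /w/) occurs in an unstressed syllable → [ə] by rule 4.
/w/ — not in any rule's target class → [w].
/z/ (between /w/ and /a/) is unaffected → [z].
/a/ (between /z/ and /ɡ/): in an unstressed syllable, so rule 4 applies → [ə].
/ɡ/ stays [ɡ].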